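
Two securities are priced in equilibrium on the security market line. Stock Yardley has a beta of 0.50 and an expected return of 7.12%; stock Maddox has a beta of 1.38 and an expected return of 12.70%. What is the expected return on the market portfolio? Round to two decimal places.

Both satisfy E(R) = R_f + β·MRP, so the slope of the SML is
MRP = (12.70% − 7.12%) / (1.38 − 0.50) = 5.58% / 0.88 = 6.3409%
R_f = E(R_Yardley) − β_Yardley·MRP = 7.12% − 0.50 × 6.3409% = 3.9496%
E(R_m) = R_f + MRP = 3.9496% + 6.3409% = 10.29%

10.29%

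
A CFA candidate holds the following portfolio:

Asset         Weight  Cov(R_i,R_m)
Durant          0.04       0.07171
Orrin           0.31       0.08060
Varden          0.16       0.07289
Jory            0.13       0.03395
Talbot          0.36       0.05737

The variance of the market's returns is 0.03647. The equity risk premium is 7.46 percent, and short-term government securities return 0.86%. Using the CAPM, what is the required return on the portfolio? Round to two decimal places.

14.07%

β_Durant = 0.07171 / 0.03647 = 1.9663
β_Orrin = 0.08060 / 0.03647 = 2.2100
β_Varden = 0.07289 / 0.03647 = 1.9986
β_Jory = 0.03395 / 0.03647 = 0.9309
β_Talbot = 0.05737 / 0.03647 = 1.5731
β_P = Σ w_i β_i = 0.04×1.9663 + 0.31×2.2100 + 0.16×1.9986 + 0.13×0.9309 + 0.36×1.5731 = 1.7709
E(R_P) = R_f + β_P × MRP = 0.86% + 1.7709 × 7.46% = 14.07%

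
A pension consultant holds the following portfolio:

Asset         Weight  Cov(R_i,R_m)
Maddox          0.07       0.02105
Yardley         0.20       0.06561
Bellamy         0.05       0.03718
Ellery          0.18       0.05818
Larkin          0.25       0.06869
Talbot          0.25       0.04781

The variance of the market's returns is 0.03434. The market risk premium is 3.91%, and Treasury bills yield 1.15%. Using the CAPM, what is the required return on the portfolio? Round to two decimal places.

β_Maddox = 0.02105 / 0.03434 = 0.6130
β_Yardley = 0.06561 / 0.03434 = 1.9106
β_Bellamy = 0.03718 / 0.03434 = 1.0827
β_Ellery = 0.05818 / 0.03434 = 1.6942
β_Larkin = 0.06869 / 0.03434 = 2.0003
β_Talbot = 0.04781 / 0.03434 = 1.3923
β_P = Σ w_i β_i = 0.07×0.6130 + 0.20×1.9106 + 0.05×1.0827 + 0.18×1.6942 + 0.25×2.0003 + 0.25×1.3923 = 1.6323
E(R_P) = R_f + β_P × MRP = 1.15% + 1.6323 × 3.91% = 7.53%

7.53%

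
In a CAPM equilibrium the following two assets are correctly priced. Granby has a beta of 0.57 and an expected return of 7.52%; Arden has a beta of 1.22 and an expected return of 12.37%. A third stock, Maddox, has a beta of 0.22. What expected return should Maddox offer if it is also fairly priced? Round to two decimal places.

4.91%

MRP (SML slope) = (12.37% − 7.52%) / (1.22 − 0.57) = 4.85% / 0.65 = 7.4615%
R_f (intercept) = 7.52% − 0.57 × 7.4615% = 3.2669%
E(R_Maddox) = R_f + β × MRP = 3.2669% + 0.22 × 7.4615% = 4.91%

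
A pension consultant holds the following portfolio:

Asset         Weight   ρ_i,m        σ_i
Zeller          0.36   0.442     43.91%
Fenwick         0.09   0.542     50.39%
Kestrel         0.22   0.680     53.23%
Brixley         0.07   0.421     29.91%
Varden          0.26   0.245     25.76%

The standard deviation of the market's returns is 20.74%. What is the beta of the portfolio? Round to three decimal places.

β_Zeller = 0.442 × 43.91% / 20.74% = 0.9358
β_Fenwick = 0.542 × 50.39% / 20.74% = 1.3168
β_Kestrel = 0.680 × 53.23% / 20.74% = 1.7452
β_Brixley = 0.421 × 29.91% / 20.74% = 0.6071
β_Varden = 0.245 × 25.76% / 20.74% = 0.3043
β_P = Σ w_i β_i = 0.36×0.9358 + 0.09×1.3168 + 0.22×1.7452 + 0.07×0.6071 + 0.26×0.3043 = 0.9610

0.961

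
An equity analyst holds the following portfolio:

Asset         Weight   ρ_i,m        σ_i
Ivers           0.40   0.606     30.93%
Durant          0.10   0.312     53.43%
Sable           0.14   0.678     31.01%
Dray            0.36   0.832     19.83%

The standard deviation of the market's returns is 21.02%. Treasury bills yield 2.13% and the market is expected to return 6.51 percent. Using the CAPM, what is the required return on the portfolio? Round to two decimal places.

5.89%

β_Ivers = 0.606 × 30.93% / 21.02% = 0.8917
β_Durant = 0.312 × 53.43% / 21.02% = 0.7931
β_Sable = 0.678 × 31.01% / 21.02% = 1.0002
β_Dray = 0.832 × 19.83% / 21.02% = 0.7849
β_P = Σ w_i β_i = 0.40×0.8917 + 0.10×0.7931 + 0.14×1.0002 + 0.36×0.7849 = 0.8586
MRP = 6.51% − 2.13% = 4.38%
E(R_P) = R_f + β_P × MRP = 2.13% + 0.8586 × 4.38% = 5.89%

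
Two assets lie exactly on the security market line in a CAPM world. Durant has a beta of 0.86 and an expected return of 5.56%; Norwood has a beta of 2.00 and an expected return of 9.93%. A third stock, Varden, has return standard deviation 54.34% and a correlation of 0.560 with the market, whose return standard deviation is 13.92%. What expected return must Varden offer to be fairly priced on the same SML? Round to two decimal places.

10.64%

MRP = (9.93% − 5.56%) / (2.00 − 0.86) = 3.8333%
R_f = 5.56% − 0.86 × 3.8333% = 2.2634%
β_Varden = ρ·σ_i/σ_m = 0.560 × 54.34 / 13.92 = 2.1861
E(R_Varden) = R_f + β × MRP = 2.2634% + 2.1861 × 3.8333% = 10.64%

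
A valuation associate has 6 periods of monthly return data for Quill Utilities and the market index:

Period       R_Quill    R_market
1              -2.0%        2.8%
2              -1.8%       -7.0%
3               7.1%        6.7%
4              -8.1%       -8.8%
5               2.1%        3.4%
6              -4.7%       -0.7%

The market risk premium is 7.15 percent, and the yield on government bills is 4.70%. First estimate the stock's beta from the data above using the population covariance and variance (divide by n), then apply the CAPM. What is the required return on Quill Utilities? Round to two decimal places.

Mean R_i = (-2.0 − 1.8 + 7.1 − 8.1 + 2.1 − 4.7) / 6 = -1.2333%
Mean R_m = (2.8 − 7.0 + 6.7 − 8.8 + 3.4 − 0.7) / 6 = -0.6000%
Σ(R_i − R̄_i)(R_m − R̄_m) = 131.8400  ⇒  Cov = 131.8400 / 6 = 21.9733
Σ(R_m − R̄_m)² = 189.0600  ⇒  Var(R_m) = 189.0600 / 6 = 31.5100
β = Cov / Var(R_m) = 21.9733 / 31.5100 = 0.6973
E(R) = R_f + β × MRP = 4.70% + 0.6973 × 7.15% = 9.69%

9.69%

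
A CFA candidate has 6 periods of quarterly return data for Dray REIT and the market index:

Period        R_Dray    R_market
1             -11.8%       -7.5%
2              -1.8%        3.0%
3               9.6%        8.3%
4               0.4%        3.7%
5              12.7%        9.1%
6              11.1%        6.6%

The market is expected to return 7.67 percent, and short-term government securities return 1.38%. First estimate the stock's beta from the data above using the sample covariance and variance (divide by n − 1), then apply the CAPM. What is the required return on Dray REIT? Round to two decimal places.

10.76%

Mean R_i = (-11.8 − 1.8 + 9.6 + 0.4 + 12.7 + 11.1) / 6 = 3.3667%
Mean R_m = (-7.5 + 3.0 + 8.3 + 3.7 + 9.1 + 6.6) / 6 = 3.8667%
Σ(R_i − R̄_i)(R_m − R̄_m) = 274.9833  ⇒  Cov = 274.9833 / 5 = 54.9967
Σ(R_m − R̄_m)² = 184.4933  ⇒  Var(R_m) = 184.4933 / 5 = 36.8987
β = Cov / Var(R_m) = 54.9967 / 36.8987 = 1.4905
MRP = 7.67% − 1.38% = 6.29%
E(R) = R_f + β × MRP = 1.38% + 1.4905 × 6.29% = 10.76%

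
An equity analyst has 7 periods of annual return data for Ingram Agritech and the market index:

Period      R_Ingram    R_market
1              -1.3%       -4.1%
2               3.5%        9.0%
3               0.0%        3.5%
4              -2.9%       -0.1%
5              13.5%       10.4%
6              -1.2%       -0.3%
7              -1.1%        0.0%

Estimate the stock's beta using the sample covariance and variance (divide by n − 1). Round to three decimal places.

0.884

Mean R_i = (-1.3 + 3.5 + 0.0 − 2.9 + 13.5 − 1.2 − 1.1) / 7 = 1.5000%
Mean R_m = (-4.1 + 9.0 + 3.5 − 0.1 + 10.4 − 0.3 + 0.0) / 7 = 2.6286%
Σ(R_i − R̄_i)(R_m − R̄_m) = 150.2800  ⇒  Cov = 150.2800 / 6 = 25.0467
Σ(R_m − R̄_m)² = 169.9543  ⇒  Var(R_m) = 169.9543 / 6 = 28.3257
β = Cov / Var(R_m) = 25.0467 / 28.3257 = 0.8842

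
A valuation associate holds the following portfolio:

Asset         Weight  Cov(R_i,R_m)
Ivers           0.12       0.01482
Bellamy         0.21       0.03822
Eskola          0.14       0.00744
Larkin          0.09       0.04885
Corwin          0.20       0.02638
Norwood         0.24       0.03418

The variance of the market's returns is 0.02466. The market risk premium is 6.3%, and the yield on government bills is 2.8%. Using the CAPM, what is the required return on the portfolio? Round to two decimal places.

10.14%

β_Ivers = 0.01482 / 0.02466 = 0.6010
β_Bellamy = 0.03822 / 0.02466 = 1.5499
β_Eskola = 0.00744 / 0.02466 = 0.3017
β_Larkin = 0.04885 / 0.02466 = 1.9809
β_Corwin = 0.02638 / 0.02466 = 1.0697
β_Norwood = 0.03418 / 0.02466 = 1.3861
β_P = Σ w_i β_i = 0.12×0.6010 + 0.21×1.5499 + 0.14×0.3017 + 0.09×1.9809 + 0.20×1.0697 + 0.24×1.3861 = 1.1647
E(R_P) = R_f + β_P × MRP = 2.8% + 1.1647 × 6.3% = 10.14%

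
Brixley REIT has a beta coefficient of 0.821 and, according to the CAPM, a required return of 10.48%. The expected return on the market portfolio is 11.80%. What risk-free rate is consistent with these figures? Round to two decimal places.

E(R) = R_f + β(E(R_m) − R_f) = R_f(1 − β) + β·E(R_m)
10.48% = R_f × (1 − 0.821) + 0.821 × 11.80%
10.48% = R_f × 0.179 + 9.68780%
R_f = (10.48% − 9.68780%) / 0.179 = 4.43%

4.43%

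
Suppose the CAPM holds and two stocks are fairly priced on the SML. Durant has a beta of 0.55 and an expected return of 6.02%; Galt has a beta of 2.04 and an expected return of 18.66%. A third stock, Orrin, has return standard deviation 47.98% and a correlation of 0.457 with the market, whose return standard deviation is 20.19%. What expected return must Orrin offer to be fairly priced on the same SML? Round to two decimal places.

10.57%

MRP = (18.66% − 6.02%) / (2.04 − 0.55) = 8.4832%
R_f = 6.02% − 0.55 × 8.4832% = 1.3542%
β_Orrin = ρ·σ_i/σ_m = 0.457 × 47.98 / 20.19 = 1.0860
E(R_Orrin) = R_f + β × MRP = 1.3542% + 1.0860 × 8.4832% = 10.57%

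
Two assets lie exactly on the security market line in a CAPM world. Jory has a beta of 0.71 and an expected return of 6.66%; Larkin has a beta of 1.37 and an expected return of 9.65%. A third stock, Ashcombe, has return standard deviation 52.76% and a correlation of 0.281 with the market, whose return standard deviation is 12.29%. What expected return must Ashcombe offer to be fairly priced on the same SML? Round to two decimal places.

MRP = (9.65% − 6.66%) / (1.37 − 0.71) = 4.5303%
R_f = 6.66% − 0.71 × 4.5303% = 3.4435%
β_Ashcombe = ρ·σ_i/σ_m = 0.281 × 52.76 / 12.29 = 1.2063
E(R_Ashcombe) = R_f + β × MRP = 3.4435% + 1.2063 × 4.5303% = 8.91%

8.91%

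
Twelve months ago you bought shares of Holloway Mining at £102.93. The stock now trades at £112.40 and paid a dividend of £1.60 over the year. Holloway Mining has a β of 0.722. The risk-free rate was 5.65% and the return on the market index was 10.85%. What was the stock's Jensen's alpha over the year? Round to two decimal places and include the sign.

+1.35%

Realised HPR = (P1 + D1 − P0) / P0 = (112.40 + 1.60 − 102.93) / 102.93 = 11.07 / 102.93 = 10.7549%
MRP = 10.85% − 5.65% = 5.20%
CAPM required = R_f + β·MRP = 5.65% + 0.722 × 5.20% = 9.40440%
α = realised − required = 10.7549% − 9.40440% = +1.35%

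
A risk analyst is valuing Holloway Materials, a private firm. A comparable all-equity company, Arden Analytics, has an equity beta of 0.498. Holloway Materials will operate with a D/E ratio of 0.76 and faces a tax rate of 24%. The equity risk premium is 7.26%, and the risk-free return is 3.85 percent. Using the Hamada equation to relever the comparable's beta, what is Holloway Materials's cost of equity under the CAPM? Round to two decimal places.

β_L = β_U × [1 + (1 − t)(D/E)] = 0.498 × [1 + (1 − 0.24) × 0.76]
    = 0.498 × [1 + 0.76 × 0.76] = 0.498 × 1.5776 = 0.7856
E(R) = R_f + β_L × MRP = 3.85% + 0.7856 × 7.26% = 9.55%

9.55%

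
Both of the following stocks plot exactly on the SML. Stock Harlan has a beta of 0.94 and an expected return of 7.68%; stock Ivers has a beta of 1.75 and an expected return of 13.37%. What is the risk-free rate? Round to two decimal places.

1.08%

Both satisfy E(R) = R_f + β·MRP, so the slope of the SML is
MRP = (13.37% − 7.68%) / (1.75 − 0.94) = 5.69% / 0.81 = 7.0247%
R_f = E(R_Harlan) − β_Harlan·MRP = 7.68% − 0.94 × 7.0247% = 1.0768%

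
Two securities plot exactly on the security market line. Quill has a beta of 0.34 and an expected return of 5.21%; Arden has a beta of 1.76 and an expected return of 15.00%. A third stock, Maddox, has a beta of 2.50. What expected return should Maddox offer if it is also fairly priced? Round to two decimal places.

20.10%

MRP (SML slope) = (15.00% − 5.21%) / (1.76 − 0.34) = 9.79% / 1.42 = 6.8944%
R_f (intercept) = 5.21% − 0.34 × 6.8944% = 2.8659%
E(R_Maddox) = R_f + β × MRP = 2.8659% + 2.50 × 6.8944% = 20.10%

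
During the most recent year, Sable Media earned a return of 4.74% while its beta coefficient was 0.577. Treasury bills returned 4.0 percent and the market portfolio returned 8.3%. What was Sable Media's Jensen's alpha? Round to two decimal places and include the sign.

-1.74%

Market excess return = 8.3% − 4.0% = 4.30%
CAPM benchmark = R_f + β(R_m − R_f) = 4.0% + 0.577 × 4.3% = 6.4811%
α = actual − benchmark = 4.74% − 6.4811% = -1.74%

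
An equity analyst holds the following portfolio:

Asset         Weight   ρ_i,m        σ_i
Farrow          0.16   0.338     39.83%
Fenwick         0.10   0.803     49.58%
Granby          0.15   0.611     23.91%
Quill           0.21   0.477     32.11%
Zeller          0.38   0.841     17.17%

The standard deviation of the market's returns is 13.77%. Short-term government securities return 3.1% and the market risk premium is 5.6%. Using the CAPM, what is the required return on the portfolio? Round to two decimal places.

10.03%

β_Farrow = 0.338 × 39.83% / 13.77% = 0.9777
β_Fenwick = 0.803 × 49.58% / 13.77% = 2.8913
β_Granby = 0.611 × 23.91% / 13.77% = 1.0609
β_Quill = 0.477 × 32.11% / 13.77% = 1.1123
β_Zeller = 0.841 × 17.17% / 13.77% = 1.0487
β_P = Σ w_i β_i = 0.16×0.9777 + 0.10×2.8913 + 0.15×1.0609 + 0.21×1.1123 + 0.38×1.0487 = 1.2368
E(R_P) = R_f + β_P × MRP = 3.1% + 1.2368 × 5.6% = 10.03%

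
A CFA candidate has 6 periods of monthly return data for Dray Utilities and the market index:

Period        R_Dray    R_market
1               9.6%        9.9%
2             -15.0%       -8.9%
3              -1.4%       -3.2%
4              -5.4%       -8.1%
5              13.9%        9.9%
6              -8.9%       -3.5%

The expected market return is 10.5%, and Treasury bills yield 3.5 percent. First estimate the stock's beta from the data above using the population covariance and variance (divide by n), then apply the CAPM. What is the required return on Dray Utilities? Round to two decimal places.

Mean R_i = (9.6 − 15.0 − 1.4 − 5.4 + 13.9 − 8.9) / 6 = -1.2000%
Mean R_m = (9.9 − 8.9 − 3.2 − 8.1 + 9.9 − 3.5) / 6 = -0.6500%
Σ(R_i − R̄_i)(R_m − R̄_m) = 440.8400  ⇒  Cov = 440.8400 / 6 = 73.4733
Σ(R_m − R̄_m)² = 360.7950  ⇒  Var(R_m) = 360.7950 / 6 = 60.1325
β = Cov / Var(R_m) = 73.4733 / 60.1325 = 1.2219
MRP = 10.5% − 3.5% = 7.00%
E(R) = R_f + β × MRP = 3.5% + 1.2219 × 7.0% = 12.05%

12.05%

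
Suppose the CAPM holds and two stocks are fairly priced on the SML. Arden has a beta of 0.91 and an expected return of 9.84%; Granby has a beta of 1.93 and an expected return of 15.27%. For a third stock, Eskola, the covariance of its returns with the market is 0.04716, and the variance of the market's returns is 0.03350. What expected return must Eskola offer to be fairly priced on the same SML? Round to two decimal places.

12.49%

MRP = (15.27% − 9.84%) / (1.93 − 0.91) = 5.3235%
R_f = 9.84% − 0.91 × 5.3235% = 4.9956%
β_Eskola = Cov / Var(R_m) = 0.04716 / 0.03350 = 1.4078
E(R_Eskola) = R_f + β × MRP = 4.9956% + 1.4078 × 5.3235% = 12.49%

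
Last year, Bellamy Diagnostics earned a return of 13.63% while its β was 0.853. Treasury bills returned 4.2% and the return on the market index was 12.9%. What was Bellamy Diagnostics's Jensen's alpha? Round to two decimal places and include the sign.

+2.01%

Market excess return = 12.9% − 4.2% = 8.70%
CAPM benchmark = R_f + β(R_m − R_f) = 4.2% + 0.853 × 8.7% = 11.6211%
α = actual − benchmark = 13.63% − 11.6211% = +2.01%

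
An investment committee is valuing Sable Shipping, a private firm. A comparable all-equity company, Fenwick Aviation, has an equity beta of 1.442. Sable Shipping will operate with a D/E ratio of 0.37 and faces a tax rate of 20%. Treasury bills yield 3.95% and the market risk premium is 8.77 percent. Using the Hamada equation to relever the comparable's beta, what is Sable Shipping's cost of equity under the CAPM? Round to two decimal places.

20.34%

β_L = β_U × [1 + (1 − t)(D/E)] = 1.442 × [1 + (1 − 0.20) × 0.37]
    = 1.442 × [1 + 0.80 × 0.37] = 1.442 × 1.2960 = 1.8688
E(R) = R_f + β_L × MRP = 3.95% + 1.8688 × 8.77% = 20.34%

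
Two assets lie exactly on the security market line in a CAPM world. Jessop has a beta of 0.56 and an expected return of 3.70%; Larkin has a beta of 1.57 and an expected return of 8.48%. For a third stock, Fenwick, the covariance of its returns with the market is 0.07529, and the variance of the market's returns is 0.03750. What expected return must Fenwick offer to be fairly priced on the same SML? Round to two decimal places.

MRP = (8.48% − 3.70%) / (1.57 − 0.56) = 4.7327%
R_f = 3.70% − 0.56 × 4.7327% = 1.0497%
β_Fenwick = Cov / Var(R_m) = 0.07529 / 0.03750 = 2.0077
E(R_Fenwick) = R_f + β × MRP = 1.0497% + 2.0077 × 4.7327% = 10.55%

10.55%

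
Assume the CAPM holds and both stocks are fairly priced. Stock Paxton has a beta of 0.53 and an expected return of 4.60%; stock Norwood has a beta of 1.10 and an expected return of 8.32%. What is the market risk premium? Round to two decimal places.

Both satisfy E(R) = R_f + β·MRP, so the slope of the SML is
MRP = (8.32% − 4.60%) / (1.10 − 0.53) = 3.72% / 0.57 = 6.5263%

6.53%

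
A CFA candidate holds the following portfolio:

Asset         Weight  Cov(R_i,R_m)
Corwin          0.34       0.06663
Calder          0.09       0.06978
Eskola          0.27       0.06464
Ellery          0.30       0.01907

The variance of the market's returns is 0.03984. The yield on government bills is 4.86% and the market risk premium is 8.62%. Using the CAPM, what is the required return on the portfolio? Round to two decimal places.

β_Corwin = 0.06663 / 0.03984 = 1.6724
β_Calder = 0.06978 / 0.03984 = 1.7515
β_Eskola = 0.06464 / 0.03984 = 1.6225
β_Ellery = 0.01907 / 0.03984 = 0.4787
β_P = Σ w_i β_i = 0.34×1.6724 + 0.09×1.7515 + 0.27×1.6225 + 0.30×0.4787 = 1.3079
E(R_P) = R_f + β_P × MRP = 4.86% + 1.3079 × 8.62% = 16.13%

16.13%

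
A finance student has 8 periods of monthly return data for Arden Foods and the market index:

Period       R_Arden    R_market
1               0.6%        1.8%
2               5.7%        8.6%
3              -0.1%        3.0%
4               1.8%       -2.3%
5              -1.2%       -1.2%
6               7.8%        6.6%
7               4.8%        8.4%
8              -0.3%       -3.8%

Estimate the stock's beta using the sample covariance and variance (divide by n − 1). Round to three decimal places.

Mean R_i = (0.6 + 5.7 − 0.1 + 1.8 − 1.2 + 7.8 + 4.8 − 0.3) / 8 = 2.3875%
Mean R_m = (1.8 + 8.6 + 3.0 − 2.3 − 1.2 + 6.6 + 8.4 − 3.8) / 8 = 2.6375%
Σ(R_i − R̄_i)(R_m − R̄_m) = 89.6638  ⇒  Cov = 89.6638 / 7 = 12.8091
Σ(R_m − R̄_m)² = 165.8388  ⇒  Var(R_m) = 165.8388 / 7 = 23.6913
β = Cov / Var(R_m) = 12.8091 / 23.6913 = 0.5407

0.541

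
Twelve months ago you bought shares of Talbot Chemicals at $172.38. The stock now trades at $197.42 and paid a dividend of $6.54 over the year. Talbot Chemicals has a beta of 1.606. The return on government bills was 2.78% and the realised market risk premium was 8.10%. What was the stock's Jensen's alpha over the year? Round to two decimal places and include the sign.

+2.53%

Realised HPR = (P1 + D1 − P0) / P0 = (197.42 + 6.54 − 172.38) / 172.38 = 31.58 / 172.38 = 18.3200%
CAPM required = R_f + β·MRP = 2.78% + 1.606 × 8.10% = 15.78860%
α = realised − required = 18.3200% − 15.78860% = +2.53%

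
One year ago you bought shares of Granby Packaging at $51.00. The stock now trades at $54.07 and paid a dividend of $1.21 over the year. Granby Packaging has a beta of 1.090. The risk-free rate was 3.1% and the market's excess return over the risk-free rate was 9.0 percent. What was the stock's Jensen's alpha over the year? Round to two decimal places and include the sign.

-4.52%

Realised HPR = (P1 + D1 − P0) / P0 = (54.07 + 1.21 − 51.00) / 51.00 = 4.28 / 51.00 = 8.3922%
CAPM required = R_f + β·MRP = 3.1% + 1.090 × 9.0% = 12.9100%
α = realised − required = 8.3922% − 12.9100% = -4.52%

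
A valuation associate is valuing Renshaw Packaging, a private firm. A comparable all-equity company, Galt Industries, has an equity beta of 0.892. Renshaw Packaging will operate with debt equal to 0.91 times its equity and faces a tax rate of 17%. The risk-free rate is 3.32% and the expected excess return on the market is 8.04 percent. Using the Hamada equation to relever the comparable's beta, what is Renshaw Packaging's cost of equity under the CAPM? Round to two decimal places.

15.91%

β_L = β_U × [1 + (1 − t)(D/E)] = 0.892 × [1 + (1 − 0.17) × 0.91]
    = 0.892 × [1 + 0.83 × 0.91] = 0.892 × 1.7553 = 1.5657
E(R) = R_f + β_L × MRP = 3.32% + 1.5657 × 8.04% = 15.91%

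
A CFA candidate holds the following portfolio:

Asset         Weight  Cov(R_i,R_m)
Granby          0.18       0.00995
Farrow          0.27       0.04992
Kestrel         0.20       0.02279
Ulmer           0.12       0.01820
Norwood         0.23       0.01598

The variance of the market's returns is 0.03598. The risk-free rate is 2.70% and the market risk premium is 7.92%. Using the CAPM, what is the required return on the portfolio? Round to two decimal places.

8.35%

β_Granby = 0.00995 / 0.03598 = 0.2765
β_Farrow = 0.04992 / 0.03598 = 1.3874
β_Kestrel = 0.02279 / 0.03598 = 0.6334
β_Ulmer = 0.01820 / 0.03598 = 0.5058
β_Norwood = 0.01598 / 0.03598 = 0.4441
β_P = Σ w_i β_i = 0.18×0.2765 + 0.27×1.3874 + 0.20×0.6334 + 0.12×0.5058 + 0.23×0.4441 = 0.7139
E(R_P) = R_f + β_P × MRP = 2.70% + 0.7139 × 7.92% = 8.35%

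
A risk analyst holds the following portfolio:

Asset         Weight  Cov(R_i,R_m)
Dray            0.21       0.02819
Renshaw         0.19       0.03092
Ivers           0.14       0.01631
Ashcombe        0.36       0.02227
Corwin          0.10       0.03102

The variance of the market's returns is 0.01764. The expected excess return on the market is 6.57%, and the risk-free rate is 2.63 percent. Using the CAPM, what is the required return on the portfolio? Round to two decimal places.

12.01%

β_Dray = 0.02819 / 0.01764 = 1.5981
β_Renshaw = 0.03092 / 0.01764 = 1.7528
β_Ivers = 0.01631 / 0.01764 = 0.9246
β_Ashcombe = 0.02227 / 0.01764 = 1.2625
β_Corwin = 0.03102 / 0.01764 = 1.7585
β_P = Σ w_i β_i = 0.21×1.5981 + 0.19×1.7528 + 0.14×0.9246 + 0.36×1.2625 + 0.10×1.7585 = 1.4284
E(R_P) = R_f + β_P × MRP = 2.63% + 1.4284 × 6.57% = 12.01%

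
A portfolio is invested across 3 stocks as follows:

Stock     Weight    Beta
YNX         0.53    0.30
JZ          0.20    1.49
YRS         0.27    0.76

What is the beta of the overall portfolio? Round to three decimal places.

0.662

β_P = Σ w_i β_i = 0.53×0.30 + 0.20×1.49 + 0.27×0.76 = 0.6622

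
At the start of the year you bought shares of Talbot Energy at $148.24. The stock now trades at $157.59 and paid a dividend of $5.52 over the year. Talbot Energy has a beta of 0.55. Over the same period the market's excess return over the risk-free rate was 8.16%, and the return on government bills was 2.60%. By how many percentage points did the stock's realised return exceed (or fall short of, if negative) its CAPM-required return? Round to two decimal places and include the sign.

Realised HPR = (P1 + D1 − P0) / P0 = (157.59 + 5.52 − 148.24) / 148.24 = 14.87 / 148.24 = 10.0310%
CAPM required = R_f + β·MRP = 2.60% + 0.55 × 8.16% = 7.0880%
α = realised − required = 10.0310% − 7.0880% = +2.94%

+2.94%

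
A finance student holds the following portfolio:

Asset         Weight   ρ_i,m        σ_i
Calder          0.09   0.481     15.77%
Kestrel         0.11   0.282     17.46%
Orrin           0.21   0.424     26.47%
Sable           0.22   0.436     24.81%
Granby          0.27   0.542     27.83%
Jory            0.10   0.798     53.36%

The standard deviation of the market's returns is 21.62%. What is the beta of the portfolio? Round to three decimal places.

0.661

β_Calder = 0.481 × 15.77% / 21.62% = 0.3508
β_Kestrel = 0.282 × 17.46% / 21.62% = 0.2277
β_Orrin = 0.424 × 26.47% / 21.62% = 0.5191
β_Sable = 0.436 × 24.81% / 21.62% = 0.5003
β_Granby = 0.542 × 27.83% / 21.62% = 0.6977
β_Jory = 0.798 × 53.36% / 21.62% = 1.9695
β_P = Σ w_i β_i = 0.09×0.3508 + 0.11×0.2277 + 0.21×0.5191 + 0.22×0.5003 + 0.27×0.6977 + 0.10×1.9695 = 0.6610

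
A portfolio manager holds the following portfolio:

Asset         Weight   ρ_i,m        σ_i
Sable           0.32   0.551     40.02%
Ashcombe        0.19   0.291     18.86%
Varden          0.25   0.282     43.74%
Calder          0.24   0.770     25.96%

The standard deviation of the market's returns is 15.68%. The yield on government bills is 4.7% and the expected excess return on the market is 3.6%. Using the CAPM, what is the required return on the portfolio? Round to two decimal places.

β_Sable = 0.551 × 40.02% / 15.68% = 1.4063
β_Ashcombe = 0.291 × 18.86% / 15.68% = 0.3500
β_Varden = 0.282 × 43.74% / 15.68% = 0.7867
β_Calder = 0.770 × 25.96% / 15.68% = 1.2748
β_P = Σ w_i β_i = 0.32×1.4063 + 0.19×0.3500 + 0.25×0.7867 + 0.24×1.2748 = 1.0191
E(R_P) = R_f + β_P × MRP = 4.7% + 1.0191 × 3.6% = 8.37%

8.37%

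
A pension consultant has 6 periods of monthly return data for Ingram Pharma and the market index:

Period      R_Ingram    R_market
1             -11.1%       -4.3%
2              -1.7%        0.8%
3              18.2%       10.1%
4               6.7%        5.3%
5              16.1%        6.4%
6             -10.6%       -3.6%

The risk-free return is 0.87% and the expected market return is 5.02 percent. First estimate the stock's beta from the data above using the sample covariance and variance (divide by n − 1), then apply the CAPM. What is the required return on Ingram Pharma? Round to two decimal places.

9.90%

Mean R_i = (-11.1 − 1.7 + 18.2 + 6.7 + 16.1 − 10.6) / 6 = 2.9333%
Mean R_m = (-4.3 + 0.8 + 10.1 + 5.3 + 6.4 − 3.6) / 6 = 2.4500%
Σ(R_i − R̄_i)(R_m − R̄_m) = 363.7800  ⇒  Cov = 363.7800 / 5 = 72.7560
Σ(R_m − R̄_m)² = 167.1350  ⇒  Var(R_m) = 167.1350 / 5 = 33.4270
β = Cov / Var(R_m) = 72.7560 / 33.4270 = 2.1766
MRP = 5.02% − 0.87% = 4.15%
E(R) = R_f + β × MRP = 0.87% + 2.1766 × 4.15% = 9.90%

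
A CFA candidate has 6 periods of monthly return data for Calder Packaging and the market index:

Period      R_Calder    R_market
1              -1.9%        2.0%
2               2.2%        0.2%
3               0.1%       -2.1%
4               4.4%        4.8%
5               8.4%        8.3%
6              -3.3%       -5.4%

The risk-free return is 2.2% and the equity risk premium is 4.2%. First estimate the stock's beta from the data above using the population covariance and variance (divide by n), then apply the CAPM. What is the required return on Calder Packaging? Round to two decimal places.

5.44%

Mean R_i = (-1.9 + 2.2 + 0.1 + 4.4 + 8.4 − 3.3) / 6 = 1.6500%
Mean R_m = (2.0 + 0.2 − 2.1 + 4.8 + 8.3 − 5.4) / 6 = 1.3000%
Σ(R_i − R̄_i)(R_m − R̄_m) = 92.2200  ⇒  Cov = 92.2200 / 6 = 15.3700
Σ(R_m − R̄_m)² = 119.4000  ⇒  Var(R_m) = 119.4000 / 6 = 19.9000
β = Cov / Var(R_m) = 15.3700 / 19.9000 = 0.7724
E(R) = R_f + β × MRP = 2.2% + 0.7724 × 4.2% = 5.44%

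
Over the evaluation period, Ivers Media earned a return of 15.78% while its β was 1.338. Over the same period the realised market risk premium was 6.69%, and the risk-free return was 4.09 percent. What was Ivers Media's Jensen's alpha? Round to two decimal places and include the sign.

+2.74%

CAPM benchmark = R_f + β(R_m − R_f) = 4.09% + 1.338 × 6.69% = 13.04122%
α = actual − benchmark = 15.78% − 13.04122% = +2.74%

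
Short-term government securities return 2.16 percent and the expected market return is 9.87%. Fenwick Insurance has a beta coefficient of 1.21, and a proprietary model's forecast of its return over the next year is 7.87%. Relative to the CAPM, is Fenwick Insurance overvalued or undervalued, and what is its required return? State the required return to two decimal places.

Overvalued; required return 11.49%

MRP = 9.87% − 2.16% = 7.71%
Required return = R_f + β·MRP = 2.16% + 1.21 × 7.71% = 11.49%
Forecast 7.87% < required 11.49% → the stock plots below the SML → overvalued.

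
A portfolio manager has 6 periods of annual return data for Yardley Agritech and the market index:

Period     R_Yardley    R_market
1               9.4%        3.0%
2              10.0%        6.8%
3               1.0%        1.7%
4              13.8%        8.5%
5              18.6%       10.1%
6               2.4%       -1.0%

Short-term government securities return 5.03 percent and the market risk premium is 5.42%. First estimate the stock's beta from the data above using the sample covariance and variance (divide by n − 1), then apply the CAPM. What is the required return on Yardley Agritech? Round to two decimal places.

Mean R_i = (9.4 + 10.0 + 1.0 + 13.8 + 18.6 + 2.4) / 6 = 9.2000%
Mean R_m = (3.0 + 6.8 + 1.7 + 8.5 + 10.1 − 1.0) / 6 = 4.8500%
Σ(R_i − R̄_i)(R_m − R̄_m) = 132.9400  ⇒  Cov = 132.9400 / 5 = 26.5880
Σ(R_m − R̄_m)² = 92.2550  ⇒  Var(R_m) = 92.2550 / 5 = 18.4510
β = Cov / Var(R_m) = 26.5880 / 18.4510 = 1.4410
E(R) = R_f + β × MRP = 5.03% + 1.4410 × 5.42% = 12.84%

12.84%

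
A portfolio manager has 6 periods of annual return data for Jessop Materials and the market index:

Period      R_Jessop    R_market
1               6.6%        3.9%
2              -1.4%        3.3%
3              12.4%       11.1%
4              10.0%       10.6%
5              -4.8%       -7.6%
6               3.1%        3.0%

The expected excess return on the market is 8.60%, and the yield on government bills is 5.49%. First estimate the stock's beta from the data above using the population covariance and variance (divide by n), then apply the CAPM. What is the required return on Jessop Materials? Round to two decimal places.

Mean R_i = (6.6 − 1.4 + 12.4 + 10.0 − 4.8 + 3.1) / 6 = 4.3167%
Mean R_m = (3.9 + 3.3 + 11.1 + 10.6 − 7.6 + 3.0) / 6 = 4.0500%
Σ(R_i − R̄_i)(R_m − R̄_m) = 205.6450  ⇒  Cov = 205.6450 / 6 = 34.2742
Σ(R_m − R̄_m)² = 230.0150  ⇒  Var(R_m) = 230.0150 / 6 = 38.3358
β = Cov / Var(R_m) = 34.2742 / 38.3358 = 0.8941
E(R) = R_f + β × MRP = 5.49% + 0.8941 × 8.60% = 13.18%

13.18%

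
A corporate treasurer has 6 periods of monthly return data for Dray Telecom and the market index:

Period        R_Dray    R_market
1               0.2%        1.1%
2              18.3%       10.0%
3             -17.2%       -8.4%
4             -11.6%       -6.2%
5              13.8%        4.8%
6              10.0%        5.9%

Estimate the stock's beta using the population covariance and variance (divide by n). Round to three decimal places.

Mean R_i = (0.2 + 18.3 − 17.2 − 11.6 + 13.8 + 10.0) / 6 = 2.2500%
Mean R_m = (1.1 + 10.0 − 8.4 − 6.2 + 4.8 + 5.9) / 6 = 1.2000%
Σ(R_i − R̄_i)(R_m − R̄_m) = 508.6600  ⇒  Cov = 508.6600 / 6 = 84.7767
Σ(R_m − R̄_m)² = 259.4200  ⇒  Var(R_m) = 259.4200 / 6 = 43.2367
β = Cov / Var(R_m) = 84.7767 / 43.2367 = 1.9608

1.961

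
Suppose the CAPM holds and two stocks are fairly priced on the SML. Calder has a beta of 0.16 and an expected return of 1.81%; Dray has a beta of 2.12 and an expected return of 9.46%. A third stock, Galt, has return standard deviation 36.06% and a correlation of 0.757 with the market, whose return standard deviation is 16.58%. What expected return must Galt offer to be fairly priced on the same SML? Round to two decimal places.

7.61%

MRP = (9.46% − 1.81%) / (2.12 − 0.16) = 3.9031%
R_f = 1.81% − 0.16 × 3.9031% = 1.1855%
β_Galt = ρ·σ_i/σ_m = 0.757 × 36.06 / 16.58 = 1.6464
E(R_Galt) = R_f + β × MRP = 1.1855% + 1.6464 × 3.9031% = 7.61%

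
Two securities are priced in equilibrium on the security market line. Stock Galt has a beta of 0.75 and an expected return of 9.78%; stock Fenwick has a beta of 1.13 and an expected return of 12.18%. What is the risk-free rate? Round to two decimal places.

5.04%

Both satisfy E(R) = R_f + β·MRP, so the slope of the SML is
MRP = (12.18% − 9.78%) / (1.13 − 0.75) = 2.40% / 0.38 = 6.3158%
R_f = E(R_Galt) − β_Galt·MRP = 9.78% − 0.75 × 6.3158% = 5.0432%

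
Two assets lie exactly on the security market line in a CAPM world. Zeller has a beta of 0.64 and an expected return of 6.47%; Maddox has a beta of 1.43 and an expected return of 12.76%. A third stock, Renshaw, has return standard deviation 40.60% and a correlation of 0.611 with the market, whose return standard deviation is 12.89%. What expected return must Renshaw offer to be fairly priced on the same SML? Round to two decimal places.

MRP = (12.76% − 6.47%) / (1.43 − 0.64) = 7.9620%
R_f = 6.47% − 0.64 × 7.9620% = 1.3743%
β_Renshaw = ρ·σ_i/σ_m = 0.611 × 40.60 / 12.89 = 1.9245
E(R_Renshaw) = R_f + β × MRP = 1.3743% + 1.9245 × 7.9620% = 16.70%

16.70%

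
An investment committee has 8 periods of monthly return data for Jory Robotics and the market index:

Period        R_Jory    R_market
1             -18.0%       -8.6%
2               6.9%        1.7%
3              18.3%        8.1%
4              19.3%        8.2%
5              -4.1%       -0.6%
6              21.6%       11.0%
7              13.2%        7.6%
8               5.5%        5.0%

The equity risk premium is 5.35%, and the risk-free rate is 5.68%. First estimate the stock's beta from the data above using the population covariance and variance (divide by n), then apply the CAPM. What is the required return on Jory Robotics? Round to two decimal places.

Mean R_i = (-18.0 + 6.9 + 18.3 + 19.3 − 4.1 + 21.6 + 13.2 + 5.5) / 8 = 7.8375%
Mean R_m = (-8.6 + 1.7 + 8.1 + 8.2 − 0.6 + 11.0 + 7.6 + 5.0) / 8 = 4.0500%
Σ(R_i − R̄_i)(R_m − R̄_m) = 586.9650  ⇒  Cov = 586.9650 / 8 = 73.3706
Σ(R_m − R̄_m)² = 282.6000  ⇒  Var(R_m) = 282.6000 / 8 = 35.3250
β = Cov / Var(R_m) = 73.3706 / 35.3250 = 2.0770
E(R) = R_f + β × MRP = 5.68% + 2.0770 × 5.35% = 16.79%

16.79%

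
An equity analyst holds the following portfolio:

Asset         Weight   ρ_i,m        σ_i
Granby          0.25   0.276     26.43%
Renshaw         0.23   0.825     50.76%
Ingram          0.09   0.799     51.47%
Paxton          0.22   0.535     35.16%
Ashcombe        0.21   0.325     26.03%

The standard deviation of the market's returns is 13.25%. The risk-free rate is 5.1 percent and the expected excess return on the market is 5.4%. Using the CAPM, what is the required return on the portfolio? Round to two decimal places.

13.69%

β_Granby = 0.276 × 26.43% / 13.25% = 0.5505
β_Renshaw = 0.825 × 50.76% / 13.25% = 3.1605
β_Ingram = 0.799 × 51.47% / 13.25% = 3.1037
β_Paxton = 0.535 × 35.16% / 13.25% = 1.4197
β_Ashcombe = 0.325 × 26.03% / 13.25% = 0.6385
β_P = Σ w_i β_i = 0.25×0.5505 + 0.23×3.1605 + 0.09×3.1037 + 0.22×1.4197 + 0.21×0.6385 = 1.5903
E(R_P) = R_f + β_P × MRP = 5.1% + 1.5903 × 5.4% = 13.69%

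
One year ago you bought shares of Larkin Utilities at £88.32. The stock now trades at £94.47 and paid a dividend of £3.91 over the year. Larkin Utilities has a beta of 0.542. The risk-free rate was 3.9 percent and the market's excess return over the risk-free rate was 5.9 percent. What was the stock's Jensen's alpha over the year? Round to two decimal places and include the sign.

Realised HPR = (P1 + D1 − P0) / P0 = (94.47 + 3.91 − 88.32) / 88.32 = 10.06 / 88.32 = 11.3904%
CAPM required = R_f + β·MRP = 3.9% + 0.542 × 5.9% = 7.0978%
α = realised − required = 11.3904% − 7.0978% = +4.29%

+4.29%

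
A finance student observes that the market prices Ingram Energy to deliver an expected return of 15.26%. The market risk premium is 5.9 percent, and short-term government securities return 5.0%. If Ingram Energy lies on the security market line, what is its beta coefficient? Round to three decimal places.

β = (E(R) − R_f) / MRP = (15.26% − 5.0%) / 5.9% = 10.26% / 5.9% = 1.739

1.739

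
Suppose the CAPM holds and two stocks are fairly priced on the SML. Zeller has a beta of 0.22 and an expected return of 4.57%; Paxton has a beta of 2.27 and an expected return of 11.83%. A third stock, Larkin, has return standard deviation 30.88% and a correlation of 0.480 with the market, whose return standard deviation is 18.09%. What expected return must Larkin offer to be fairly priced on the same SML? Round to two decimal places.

6.69%

MRP = (11.83% − 4.57%) / (2.27 − 0.22) = 3.5415%
R_f = 4.57% − 0.22 × 3.5415% = 3.7909%
β_Larkin = ρ·σ_i/σ_m = 0.480 × 30.88 / 18.09 = 0.8194
E(R_Larkin) = R_f + β × MRP = 3.7909% + 0.8194 × 3.5415% = 6.69%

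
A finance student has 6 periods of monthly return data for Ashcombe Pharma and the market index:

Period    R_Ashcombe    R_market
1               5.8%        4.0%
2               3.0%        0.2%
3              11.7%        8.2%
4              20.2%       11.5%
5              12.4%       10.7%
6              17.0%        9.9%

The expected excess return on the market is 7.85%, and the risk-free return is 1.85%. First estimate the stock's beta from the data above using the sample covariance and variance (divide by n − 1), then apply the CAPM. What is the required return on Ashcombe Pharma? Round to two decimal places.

Mean R_i = (5.8 + 3.0 + 11.7 + 20.2 + 12.4 + 17.0) / 6 = 11.6833%
Mean R_m = (4.0 + 0.2 + 8.2 + 11.5 + 10.7 + 9.9) / 6 = 7.4167%
Σ(R_i − R̄_i)(R_m − R̄_m) = 133.1117  ⇒  Cov = 133.1117 / 5 = 26.6223
Σ(R_m − R̄_m)² = 97.9883  ⇒  Var(R_m) = 97.9883 / 5 = 19.5977
β = Cov / Var(R_m) = 26.6223 / 19.5977 = 1.3584
E(R) = R_f + β × MRP = 1.85% + 1.3584 × 7.85% = 12.51%

12.51%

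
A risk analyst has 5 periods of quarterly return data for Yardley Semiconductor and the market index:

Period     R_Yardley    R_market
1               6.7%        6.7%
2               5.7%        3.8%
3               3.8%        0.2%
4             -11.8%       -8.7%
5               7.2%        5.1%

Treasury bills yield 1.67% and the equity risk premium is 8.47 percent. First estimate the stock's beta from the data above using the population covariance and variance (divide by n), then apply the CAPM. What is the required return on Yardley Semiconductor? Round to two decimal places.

Mean R_i = (6.7 + 5.7 + 3.8 − 11.8 + 7.2) / 5 = 2.3200%
Mean R_m = (6.7 + 3.8 + 0.2 − 8.7 + 5.1) / 5 = 1.4200%
Σ(R_i − R̄_i)(R_m − R̄_m) = 190.2180  ⇒  Cov = 190.2180 / 5 = 38.0436
Σ(R_m − R̄_m)² = 150.9880  ⇒  Var(R_m) = 150.9880 / 5 = 30.1976
β = Cov / Var(R_m) = 38.0436 / 30.1976 = 1.2598
E(R) = R_f + β × MRP = 1.67% + 1.2598 × 8.47% = 12.34%

12.34%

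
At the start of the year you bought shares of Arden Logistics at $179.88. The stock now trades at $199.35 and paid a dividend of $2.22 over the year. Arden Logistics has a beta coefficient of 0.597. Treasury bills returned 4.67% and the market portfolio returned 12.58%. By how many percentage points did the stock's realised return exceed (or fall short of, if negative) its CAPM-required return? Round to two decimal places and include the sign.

Realised HPR = (P1 + D1 − P0) / P0 = (199.35 + 2.22 − 179.88) / 179.88 = 21.69 / 179.88 = 12.0580%
MRP = 12.58% − 4.67% = 7.91%
CAPM required = R_f + β·MRP = 4.67% + 0.597 × 7.91% = 9.39227%
α = realised − required = 12.0580% − 9.39227% = +2.67%

+2.67%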